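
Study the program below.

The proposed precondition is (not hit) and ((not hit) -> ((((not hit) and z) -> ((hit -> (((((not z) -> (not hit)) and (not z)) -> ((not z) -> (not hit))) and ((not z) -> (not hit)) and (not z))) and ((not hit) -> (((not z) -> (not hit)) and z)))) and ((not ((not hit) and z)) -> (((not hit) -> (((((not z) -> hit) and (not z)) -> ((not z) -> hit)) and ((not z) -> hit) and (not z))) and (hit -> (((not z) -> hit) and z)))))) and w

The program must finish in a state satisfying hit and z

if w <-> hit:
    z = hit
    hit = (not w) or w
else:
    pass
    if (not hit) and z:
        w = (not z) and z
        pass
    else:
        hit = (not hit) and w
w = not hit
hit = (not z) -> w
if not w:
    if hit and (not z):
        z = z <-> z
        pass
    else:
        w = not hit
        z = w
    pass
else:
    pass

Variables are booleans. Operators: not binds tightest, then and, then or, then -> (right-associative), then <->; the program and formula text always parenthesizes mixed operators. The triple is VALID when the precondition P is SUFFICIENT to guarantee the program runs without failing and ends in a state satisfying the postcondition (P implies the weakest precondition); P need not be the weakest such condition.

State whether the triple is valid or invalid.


Working backward. After the program, hit and z must hold.
Then branch requires ((hit and (not z)) -> hit) and hit and (not z); else branch requires hit and z.
Before the if: ((not w) -> (((hit and (not z)) -> hit) and hit and (not z))) and (w -> (hit and z))
Before hit := (not z) -> w: ((not w) -> (((((not z) -> w) and (not z)) -> ((not z) -> w)) and ((not z) -> w) and (not z))) and (w -> (((not z) -> w) and z))
Before w := not hit: (hit -> (((((not z) -> (not hit)) and (not z)) -> ((not z) -> (not hit))) and ((not z) -> (not hit)) and (not z))) and ((not hit) -> (((not z) -> (not hit)) and z))
Then branch requires false; else branch requires (((not hit) and z) -> ((hit -> (((((not z) -> (not hit)) and (not z)) -> ((not z) -> (not hit))) and ((not z) -> (not hit)) and (not z))) and ((not hit) -> (((not z) -> (not hit)) and z)))) and ((not ((not hit) and z)) -> ((((not hit) and w) -> (((((not z) -> (not ((not hit) and w))) and (not z)) -> ((not z) -> (not ((not hit) and w)))) and ((not z) -> (not ((not hit) and w))) and (not z))) and ((not ((not hit) and w)) -> (((not z) -> (not ((not hit) and w))) and z)))).
Before the if: (not (w <-> hit)) and ((not (w <-> hit)) -> ((((not hit) and z) -> ((hit -> (((((not z) -> (not hit)) and (not z)) -> ((not z) -> (not hit))) and ((not z) -> (not hit)) and (not z))) and ((not hit) -> (((not z) -> (not hit)) and z)))) and ((not ((not hit) and z)) -> ((((not hit) and w) -> (((((not z) -> (not ((not hit) and w))) and (not z)) -> ((not z) -> (not ((not hit) and w)))) and ((not z) -> (not ((not hit) and w))) and (not z))) and ((not ((not hit) and w)) -> (((not z) -> (not ((not hit) and w))) and z))))))
The weakest precondition is (not (w <-> hit)) and ((not (w <-> hit)) -> ((((not hit) and z) -> ((hit -> (((((not z) -> (not hit)) and (not z)) -> ((not z) -> (not hit))) and ((not z) -> (not hit)) and (not z))) and ((not hit) -> (((not z) -> (not hit)) and z)))) and ((not ((not hit) and z)) -> ((((not hit) and w) -> (((((not z) -> (not ((not hit) and w))) and (not z)) -> ((not z) -> (not ((not hit) and w)))) and ((not z) -> (not ((not hit) and w))) and (not z))) and ((not ((not hit) and w)) -> (((not z) -> (not ((not hit) and w))) and z)))))).
Check whether (not hit) and ((not hit) -> ((((not hit) and z) -> ((hit -> (((((not z) -> (not hit)) and (not z)) -> ((not z) -> (not hit))) and ((not z) -> (not hit)) and (not z))) and ((not hit) -> (((not z) -> (not hit)) and z)))) and ((not ((not hit) and z)) -> (((not hit) -> (((((not z) -> hit) and (not z)) -> ((not z) -> hit)) and ((not z) -> hit) and (not z))) and (hit -> (((not z) -> hit) and z)))))) and w implies it.
Every state satisfying the precondition satisfies the weakest precondition: the implication holds.
Answer: valid


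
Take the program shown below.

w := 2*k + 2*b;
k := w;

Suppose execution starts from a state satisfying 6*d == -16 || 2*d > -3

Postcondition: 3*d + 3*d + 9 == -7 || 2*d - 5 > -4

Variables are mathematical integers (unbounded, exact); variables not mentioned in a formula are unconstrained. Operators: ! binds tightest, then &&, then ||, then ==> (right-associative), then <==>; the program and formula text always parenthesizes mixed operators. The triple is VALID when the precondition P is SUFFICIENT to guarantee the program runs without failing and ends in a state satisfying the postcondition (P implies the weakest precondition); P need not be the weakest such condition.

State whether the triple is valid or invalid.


Working backward. After the program, the postcondition 3*d + 3*d + 9 == -7 || 2*d - 5 > -4 must hold; in canonical form it is 6*d == -16 || 2*d > 1.
Before k := w: 6*d == -16 || 2*d > 1
Before w := 2*k + 2*b: 6*d == -16 || 2*d > 1
The weakest precondition is 6*d == -16 || 2*d > 1.
Check whether 6*d == -16 || 2*d > -3 implies it.
Countermodel: at the initial state d = -1, the precondition holds but the weakest precondition fails.
Answer: invalid


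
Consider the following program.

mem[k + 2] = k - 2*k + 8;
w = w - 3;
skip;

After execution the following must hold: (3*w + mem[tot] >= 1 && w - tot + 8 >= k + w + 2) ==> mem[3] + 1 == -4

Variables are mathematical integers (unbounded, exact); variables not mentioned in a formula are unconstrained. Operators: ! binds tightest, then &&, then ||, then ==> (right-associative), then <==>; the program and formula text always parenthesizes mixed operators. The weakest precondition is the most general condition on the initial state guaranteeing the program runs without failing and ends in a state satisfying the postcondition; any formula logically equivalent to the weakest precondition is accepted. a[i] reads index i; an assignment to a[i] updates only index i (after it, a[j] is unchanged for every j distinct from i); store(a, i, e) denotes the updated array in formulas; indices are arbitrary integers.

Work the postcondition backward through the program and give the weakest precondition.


Working backward. After the program, the postcondition (3*w + mem[tot] >= 1 && w - tot + 8 >= k + w + 2) ==> mem[3] + 1 == -4 must hold; in canonical form it is (mem[tot] + 3*w >= 1 && k + tot <= 6) ==> mem[3] == -5.
Before skip: (mem[tot] + 3*w >= 1 && k + tot <= 6) ==> mem[3] == -5
Before w := w - 3: (mem[tot] + 3*w >= 10 && k + tot <= 6) ==> mem[3] == -5
Before mem[k + 2] := k - 2*k + 8: (store(mem, k + 2, -k + 8)[tot] + 3*w >= 10 && k + tot <= 6) ==> store(mem, k + 2, -k + 8)[3] == -5
Answer: WP = (store(mem, k + 2, -k + 8)[tot] + 3*w >= 10 && k + tot <= 6) ==> store(mem, k + 2, -k + 8)[3] == -5


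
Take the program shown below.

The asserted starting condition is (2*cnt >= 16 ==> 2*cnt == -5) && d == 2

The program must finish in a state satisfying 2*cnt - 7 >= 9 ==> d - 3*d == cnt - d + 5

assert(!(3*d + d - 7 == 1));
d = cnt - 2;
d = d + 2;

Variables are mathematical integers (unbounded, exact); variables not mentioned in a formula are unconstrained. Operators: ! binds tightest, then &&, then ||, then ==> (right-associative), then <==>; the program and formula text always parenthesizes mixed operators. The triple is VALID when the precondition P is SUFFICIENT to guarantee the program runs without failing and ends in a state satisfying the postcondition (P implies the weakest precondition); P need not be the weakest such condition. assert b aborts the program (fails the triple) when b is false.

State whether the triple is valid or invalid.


Working backward. After the program, the postcondition 2*cnt - 7 >= 9 ==> d - 3*d == cnt - d + 5 must hold; in canonical form it is 2*cnt >= 16 ==> cnt + d == -5.
Before d := d + 2: 2*cnt >= 16 ==> cnt + d == -7
Before d := cnt - 2: 2*cnt >= 16 ==> 2*cnt == -5
Before assert !(3*d + d - 7 == 1): (!(4*d == 8)) && (2*cnt >= 16 ==> 2*cnt == -5)
The weakest precondition is (!(4*d == 8)) && (2*cnt >= 16 ==> 2*cnt == -5).
Check whether (2*cnt >= 16 ==> 2*cnt == -5) && d == 2 implies it.
Countermodel: at the initial state cnt = 7, d = 2, the precondition holds but the weakest precondition fails.
Answer: invalid


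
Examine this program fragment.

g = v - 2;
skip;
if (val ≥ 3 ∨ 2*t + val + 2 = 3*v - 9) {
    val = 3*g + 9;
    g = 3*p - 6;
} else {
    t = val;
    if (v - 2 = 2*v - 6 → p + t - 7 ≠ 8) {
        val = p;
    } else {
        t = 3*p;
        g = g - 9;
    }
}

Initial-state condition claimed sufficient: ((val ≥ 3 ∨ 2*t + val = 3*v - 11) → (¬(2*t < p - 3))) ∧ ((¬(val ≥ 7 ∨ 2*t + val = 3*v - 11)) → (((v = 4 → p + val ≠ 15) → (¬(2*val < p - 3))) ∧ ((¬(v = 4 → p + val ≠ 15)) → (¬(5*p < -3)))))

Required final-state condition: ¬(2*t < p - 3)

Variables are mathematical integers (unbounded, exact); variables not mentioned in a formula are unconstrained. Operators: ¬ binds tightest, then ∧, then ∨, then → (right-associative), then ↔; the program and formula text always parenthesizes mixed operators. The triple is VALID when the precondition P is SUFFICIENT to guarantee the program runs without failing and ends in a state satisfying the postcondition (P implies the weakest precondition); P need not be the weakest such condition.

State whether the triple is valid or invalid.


Working backward. After the program, ¬(2*t < p - 3) must hold.
Then branch requires ¬(2*t < p - 3); else branch requires ((v = 4 → p + val ≠ 15) → (¬(2*val < p - 3))) ∧ ((¬(v = 4 → p + val ≠ 15)) → (¬(5*p < -3))).
Before the if: ((val ≥ 3 ∨ 2*t + val = 3*v - 11) → (¬(2*t < p - 3))) ∧ ((¬(val ≥ 3 ∨ 2*t + val = 3*v - 11)) → (((v = 4 → p + val ≠ 15) → (¬(2*val < p - 3))) ∧ ((¬(v = 4 → p + val ≠ 15)) → (¬(5*p < -3)))))
Before skip: ((val ≥ 3 ∨ 2*t + val = 3*v - 11) → (¬(2*t < p - 3))) ∧ ((¬(val ≥ 3 ∨ 2*t + val = 3*v - 11)) → (((v = 4 → p + val ≠ 15) → (¬(2*val < p - 3))) ∧ ((¬(v = 4 → p + val ≠ 15)) → (¬(5*p < -3)))))
Before g := v - 2: ((val ≥ 3 ∨ 2*t + val = 3*v - 11) → (¬(2*t < p - 3))) ∧ ((¬(val ≥ 3 ∨ 2*t + val = 3*v - 11)) → (((v = 4 → p + val ≠ 15) → (¬(2*val < p - 3))) ∧ ((¬(v = 4 → p + val ≠ 15)) → (¬(5*p < -3)))))
The weakest precondition is ((val ≥ 3 ∨ 2*t + val = 3*v - 11) → (¬(2*t < p - 3))) ∧ ((¬(val ≥ 3 ∨ 2*t + val = 3*v - 11)) → (((v = 4 → p + val ≠ 15) → (¬(2*val < p - 3))) ∧ ((¬(v = 4 → p + val ≠ 15)) → (¬(5*p < -3))))).
Check whether ((val ≥ 3 ∨ 2*t + val = 3*v - 11) → (¬(2*t < p - 3))) ∧ ((¬(val ≥ 7 ∨ 2*t + val = 3*v - 11)) → (((v = 4 → p + val ≠ 15) → (¬(2*val < p - 3))) ∧ ((¬(v = 4 → p + val ≠ 15)) → (¬(5*p < -3))))) implies it.
Every state satisfying the precondition satisfies the weakest precondition: the implication holds.
Answer: valid


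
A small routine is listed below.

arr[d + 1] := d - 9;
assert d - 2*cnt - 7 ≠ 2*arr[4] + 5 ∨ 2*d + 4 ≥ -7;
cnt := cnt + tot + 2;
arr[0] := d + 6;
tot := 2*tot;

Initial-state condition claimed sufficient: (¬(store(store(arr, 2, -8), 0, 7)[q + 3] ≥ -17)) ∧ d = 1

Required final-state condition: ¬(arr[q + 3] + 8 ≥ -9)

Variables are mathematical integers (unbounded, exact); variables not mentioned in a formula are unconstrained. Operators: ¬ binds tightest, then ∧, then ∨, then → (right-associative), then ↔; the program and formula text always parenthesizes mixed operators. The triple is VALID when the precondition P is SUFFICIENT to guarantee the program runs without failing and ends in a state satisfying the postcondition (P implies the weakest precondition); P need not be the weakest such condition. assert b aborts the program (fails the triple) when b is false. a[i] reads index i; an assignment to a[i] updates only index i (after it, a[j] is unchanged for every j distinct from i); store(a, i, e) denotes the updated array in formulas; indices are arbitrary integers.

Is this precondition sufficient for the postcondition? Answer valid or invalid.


Working backward. After the program, the postcondition ¬(arr[q + 3] + 8 ≥ -9) must hold; in canonical form it is ¬(arr[q + 3] ≥ -17).
Before tot := 2*tot: ¬(arr[q + 3] ≥ -17)
Before arr[0] := d + 6: ¬(store(arr, 0, d + 6)[q + 3] ≥ -17)
Before cnt := cnt + tot + 2: ¬(store(arr, 0, d + 6)[q + 3] ≥ -17)
Before assert d - 2*cnt - 7 ≠ 2*arr[4] + 5 ∨ 2*d + 4 ≥ -7: (d ≠ 2*arr[4] + 2*cnt + 12 ∨ 2*d ≥ -11) ∧ (¬(store(arr, 0, d + 6)[q + 3] ≥ -17))
Before arr[d + 1] := d - 9: (d ≠ 2*store(arr, d + 1, d - 9)[4] + 2*cnt + 12 ∨ 2*d ≥ -11) ∧ (¬(store(store(arr, d + 1, d - 9), 0, d + 6)[q + 3] ≥ -17))
The weakest precondition is (d ≠ 2*store(arr, d + 1, d - 9)[4] + 2*cnt + 12 ∨ 2*d ≥ -11) ∧ (¬(store(store(arr, d + 1, d - 9), 0, d + 6)[q + 3] ≥ -17)).
Check whether (¬(store(store(arr, 2, -8), 0, 7)[q + 3] ≥ -17)) ∧ d = 1 implies it.
Every state satisfying the precondition satisfies the weakest precondition: the implication holds.
Answer: valid


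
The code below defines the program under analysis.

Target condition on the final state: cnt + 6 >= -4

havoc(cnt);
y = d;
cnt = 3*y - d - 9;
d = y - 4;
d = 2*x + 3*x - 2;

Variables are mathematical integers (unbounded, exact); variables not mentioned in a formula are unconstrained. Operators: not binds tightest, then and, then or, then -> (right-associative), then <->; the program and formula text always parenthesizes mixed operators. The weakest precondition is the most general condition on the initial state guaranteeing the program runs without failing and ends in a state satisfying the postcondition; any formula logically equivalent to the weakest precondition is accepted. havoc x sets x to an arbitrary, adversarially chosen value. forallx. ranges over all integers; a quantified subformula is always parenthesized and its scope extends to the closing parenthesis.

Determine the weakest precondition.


Working backward. After the program, the postcondition cnt + 6 >= -4 must hold; in canonical form it is cnt >= -10.
Before d := 2*x + 3*x - 2: cnt >= -10
Before d := y - 4: cnt >= -10
Before cnt := 3*y - d - 9: 3*y >= d - 1
Before y := d: 2*d >= -1
Before havoc cnt: 2*d >= -1
Answer: WP = 2*d >= -1


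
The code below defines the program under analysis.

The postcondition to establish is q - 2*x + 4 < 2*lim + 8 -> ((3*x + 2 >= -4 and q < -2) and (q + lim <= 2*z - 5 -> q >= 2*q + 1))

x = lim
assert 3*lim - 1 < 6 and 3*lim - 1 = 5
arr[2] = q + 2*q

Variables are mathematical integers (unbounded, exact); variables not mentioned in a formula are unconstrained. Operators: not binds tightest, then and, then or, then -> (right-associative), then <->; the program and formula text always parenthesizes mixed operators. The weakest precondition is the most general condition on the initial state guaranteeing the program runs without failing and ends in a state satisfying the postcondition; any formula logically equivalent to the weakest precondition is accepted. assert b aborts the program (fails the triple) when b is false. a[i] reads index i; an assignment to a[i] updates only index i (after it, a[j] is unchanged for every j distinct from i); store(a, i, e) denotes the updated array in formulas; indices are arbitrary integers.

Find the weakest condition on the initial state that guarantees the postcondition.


Working backward. After the program, the postcondition q - 2*x + 4 < 2*lim + 8 -> ((3*x + 2 >= -4 and q < -2) and (q + lim <= 2*z - 5 -> q >= 2*q + 1)) must hold; in canonical form it is q < 2*lim + 2*x + 4 -> (3*x >= -6 and q < -2 and (lim + q <= 2*z - 5 -> q <= -1)).
Before arr[2] := q + 2*q: q < 2*lim + 2*x + 4 -> (3*x >= -6 and q < -2 and (lim + q <= 2*z - 5 -> q <= -1))
Before assert 3*lim - 1 < 6 and 3*lim - 1 = 5: 3*lim < 7 and 3*lim = 6 and (q < 2*lim + 2*x + 4 -> (3*x >= -6 and q < -2 and (lim + q <= 2*z - 5 -> q <= -1)))
Before x := lim: 3*lim < 7 and 3*lim = 6 and (q < 4*lim + 4 -> (3*lim >= -6 and q < -2 and (lim + q <= 2*z - 5 -> q <= -1)))
Answer: WP = 3*lim < 7 and 3*lim = 6 and (q < 4*lim + 4 -> (3*lim >= -6 and q < -2 and (lim + q <= 2*z - 5 -> q <= -1)))


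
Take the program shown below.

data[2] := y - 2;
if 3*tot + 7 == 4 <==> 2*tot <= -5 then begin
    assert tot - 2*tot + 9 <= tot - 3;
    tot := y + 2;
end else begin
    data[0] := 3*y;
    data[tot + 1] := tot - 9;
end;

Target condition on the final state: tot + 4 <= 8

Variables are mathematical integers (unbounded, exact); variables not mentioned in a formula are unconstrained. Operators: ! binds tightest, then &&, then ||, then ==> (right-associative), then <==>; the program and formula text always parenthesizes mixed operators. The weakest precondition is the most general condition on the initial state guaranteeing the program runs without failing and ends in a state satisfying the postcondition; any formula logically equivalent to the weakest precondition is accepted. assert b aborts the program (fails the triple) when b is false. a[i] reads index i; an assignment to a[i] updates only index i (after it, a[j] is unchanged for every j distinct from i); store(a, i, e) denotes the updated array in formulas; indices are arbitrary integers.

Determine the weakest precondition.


Working backward. After the program, the postcondition tot + 4 <= 8 must hold; in canonical form it is tot <= 4.
Then branch requires 2*tot >= 12 && y <= 2; else branch requires tot <= 4.
Before the if: ((3*tot == -3 <==> 2*tot <= -5) ==> (2*tot >= 12 && y <= 2)) && ((!(3*tot == -3 <==> 2*tot <= -5)) ==> tot <= 4)
Before data[2] := y - 2: ((3*tot == -3 <==> 2*tot <= -5) ==> (2*tot >= 12 && y <= 2)) && ((!(3*tot == -3 <==> 2*tot <= -5)) ==> tot <= 4)
Answer: WP = ((3*tot == -3 <==> 2*tot <= -5) ==> (2*tot >= 12 && y <= 2)) && ((!(3*tot == -3 <==> 2*tot <= -5)) ==> tot <= 4)


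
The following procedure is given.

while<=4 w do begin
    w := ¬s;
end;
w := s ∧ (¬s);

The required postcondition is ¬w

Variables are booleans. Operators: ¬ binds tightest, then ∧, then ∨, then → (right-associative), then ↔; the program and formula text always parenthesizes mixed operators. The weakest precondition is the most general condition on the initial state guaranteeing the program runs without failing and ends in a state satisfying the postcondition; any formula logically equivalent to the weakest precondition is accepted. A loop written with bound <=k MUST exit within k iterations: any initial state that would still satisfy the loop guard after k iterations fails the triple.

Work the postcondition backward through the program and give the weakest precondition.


Working backward. After the program, ¬w must hold.
Before w := s ∧ (¬s): true
Before the loop (bound <=4), unroll the exhaustion recursion (WP_0 = exit-now case; WP_j = one more guarded iteration, up to j = 4):
  WP_0: ¬w
  WP_1: w → s
  WP_2: w → ((¬s) → s)
  WP_3: w → ((¬s) → ((¬s) → s))
  WP_4: w → ((¬s) → ((¬s) → ((¬s) → s)))
So before the loop: w → ((¬s) → ((¬s) → ((¬s) → s)))
Answer: WP = w → ((¬s) → ((¬s) → ((¬s) → s)))


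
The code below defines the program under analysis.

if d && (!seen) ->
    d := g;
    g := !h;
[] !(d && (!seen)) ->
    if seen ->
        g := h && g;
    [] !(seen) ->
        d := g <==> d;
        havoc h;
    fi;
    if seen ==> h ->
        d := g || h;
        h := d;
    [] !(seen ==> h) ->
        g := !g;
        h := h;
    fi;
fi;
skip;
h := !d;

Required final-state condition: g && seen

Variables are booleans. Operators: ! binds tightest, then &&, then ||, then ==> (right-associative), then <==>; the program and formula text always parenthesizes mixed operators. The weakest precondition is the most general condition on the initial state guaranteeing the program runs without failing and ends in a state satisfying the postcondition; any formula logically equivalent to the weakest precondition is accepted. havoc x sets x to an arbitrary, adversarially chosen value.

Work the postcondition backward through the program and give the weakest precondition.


Working backward. After the program, g && seen must hold.
Before h := !d: g && seen
Before skip: g && seen
Then branch requires (!h) && seen; else branch requires (seen ==> (((seen ==> h) ==> (h && g && seen)) && ((!(seen ==> h)) ==> ((!(h && g)) && seen)))) && ((!seen) ==> (g && seen && ((!seen) ==> (g && seen)) && (seen ==> ((!g) && seen)))).
Before the if: ((d && (!seen)) ==> ((!h) && seen)) && ((!(d && (!seen))) ==> ((seen ==> (((seen ==> h) ==> (h && g && seen)) && ((!(seen ==> h)) ==> ((!(h && g)) && seen)))) && ((!seen) ==> (g && seen && ((!seen) ==> (g && seen)) && (seen ==> ((!g) && seen))))))
Answer: WP = ((d && (!seen)) ==> ((!h) && seen)) && ((!(d && (!seen))) ==> ((seen ==> (((seen ==> h) ==> (h && g && seen)) && ((!(seen ==> h)) ==> ((!(h && g)) && seen)))) && ((!seen) ==> (g && seen && ((!seen) ==> (g && seen)) && (seen ==> ((!g) && seen))))))


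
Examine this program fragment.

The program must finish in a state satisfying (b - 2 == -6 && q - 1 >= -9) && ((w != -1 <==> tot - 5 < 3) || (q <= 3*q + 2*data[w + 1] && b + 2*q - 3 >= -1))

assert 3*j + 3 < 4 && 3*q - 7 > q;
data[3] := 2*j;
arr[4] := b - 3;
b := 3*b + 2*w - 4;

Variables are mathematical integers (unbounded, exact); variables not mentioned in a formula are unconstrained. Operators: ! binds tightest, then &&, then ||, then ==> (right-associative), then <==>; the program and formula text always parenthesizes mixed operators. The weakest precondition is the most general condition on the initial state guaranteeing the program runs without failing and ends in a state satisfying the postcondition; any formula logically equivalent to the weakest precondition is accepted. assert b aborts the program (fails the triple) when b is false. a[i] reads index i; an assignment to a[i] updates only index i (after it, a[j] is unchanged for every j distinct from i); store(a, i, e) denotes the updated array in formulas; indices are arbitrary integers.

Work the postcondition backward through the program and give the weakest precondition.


Working backward. After the program, the postcondition (b - 2 == -6 && q - 1 >= -9) && ((w != -1 <==> tot - 5 < 3) || (q <= 3*q + 2*data[w + 1] && b + 2*q - 3 >= -1)) must hold; in canonical form it is b == -4 && q >= -8 && ((w != -1 <==> tot < 8) || (2*data[w + 1] + 2*q >= 0 && b + 2*q >= 2)).
Before b := 3*b + 2*w - 4: 3*b + 2*w == 0 && q >= -8 && ((w != -1 <==> tot < 8) || (2*data[w + 1] + 2*q >= 0 && 3*b + 2*q + 2*w >= 6))
Before arr[4] := b - 3: 3*b + 2*w == 0 && q >= -8 && ((w != -1 <==> tot < 8) || (2*data[w + 1] + 2*q >= 0 && 3*b + 2*q + 2*w >= 6))
Before data[3] := 2*j: 3*b + 2*w == 0 && q >= -8 && ((w != -1 <==> tot < 8) || (2*store(data, 3, 2*j)[w + 1] + 2*q >= 0 && 3*b + 2*q + 2*w >= 6))
Before assert 3*j + 3 < 4 && 3*q - 7 > q: 3*j < 1 && 2*q > 7 && 3*b + 2*w == 0 && q >= -8 && ((w != -1 <==> tot < 8) || (2*store(data, 3, 2*j)[w + 1] + 2*q >= 0 && 3*b + 2*q + 2*w >= 6))
Answer: WP = 3*j < 1 && 2*q > 7 && 3*b + 2*w == 0 && q >= -8 && ((w != -1 <==> tot < 8) || (2*store(data, 3, 2*j)[w + 1] + 2*q >= 0 && 3*b + 2*q + 2*w >= 6))


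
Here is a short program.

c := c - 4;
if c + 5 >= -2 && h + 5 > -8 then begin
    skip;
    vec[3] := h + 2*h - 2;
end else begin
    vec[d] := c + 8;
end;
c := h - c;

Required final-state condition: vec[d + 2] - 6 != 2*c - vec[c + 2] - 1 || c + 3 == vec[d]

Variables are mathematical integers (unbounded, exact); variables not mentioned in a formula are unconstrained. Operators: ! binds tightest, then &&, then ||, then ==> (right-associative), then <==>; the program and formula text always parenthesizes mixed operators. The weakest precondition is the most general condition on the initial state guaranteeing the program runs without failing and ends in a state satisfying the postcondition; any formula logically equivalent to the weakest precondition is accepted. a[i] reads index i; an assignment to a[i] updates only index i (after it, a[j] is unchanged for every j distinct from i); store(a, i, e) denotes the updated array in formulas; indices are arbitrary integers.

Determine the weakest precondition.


Working backward. After the program, the postcondition vec[d + 2] - 6 != 2*c - vec[c + 2] - 1 || c + 3 == vec[d] must hold; in canonical form it is vec[c + 2] + vec[d + 2] != 2*c + 5 || c == vec[d] - 3.
Before c := h - c: vec[-c + h + 2] + vec[d + 2] + 2*c != 2*h + 5 || h == vec[d] + c - 3
Then branch requires store(vec, 3, 3*h - 2)[-c + h + 2] + store(vec, 3, 3*h - 2)[d + 2] + 2*c != 2*h + 5 || h == store(vec, 3, 3*h - 2)[d] + c - 3; else branch requires store(vec, d, c + 8)[-c + h + 2] + store(vec, d, c + 8)[d + 2] + 2*c != 2*h + 5 || h == store(vec, d, c + 8)[d] + c - 3.
Before the if: ((c >= -7 && h > -13) ==> (store(vec, 3, 3*h - 2)[-c + h + 2] + store(vec, 3, 3*h - 2)[d + 2] + 2*c != 2*h + 5 || h == store(vec, 3, 3*h - 2)[d] + c - 3)) && ((!(c >= -7 && h > -13)) ==> (store(vec, d, c + 8)[-c + h + 2] + store(vec, d, c + 8)[d + 2] + 2*c != 2*h + 5 || h == store(vec, d, c + 8)[d] + c - 3))
Before c := c - 4: ((c >= -3 && h > -13) ==> (store(vec, 3, 3*h - 2)[-c + h + 6] + store(vec, 3, 3*h - 2)[d + 2] + 2*c != 2*h + 13 || h == store(vec, 3, 3*h - 2)[d] + c - 7)) && ((!(c >= -3 && h > -13)) ==> (store(vec, d, c + 4)[-c + h + 6] + store(vec, d, c + 4)[d + 2] + 2*c != 2*h + 13 || h == store(vec, d, c + 4)[d] + c - 7))
Answer: WP = ((c >= -3 && h > -13) ==> (store(vec, 3, 3*h - 2)[-c + h + 6] + store(vec, 3, 3*h - 2)[d + 2] + 2*c != 2*h + 13 || h == store(vec, 3, 3*h - 2)[d] + c - 7)) && ((!(c >= -3 && h > -13)) ==> (store(vec, d, c + 4)[-c + h + 6] + store(vec, d, c + 4)[d + 2] + 2*c != 2*h + 13 || h == store(vec, d, c + 4)[d] + c - 7))


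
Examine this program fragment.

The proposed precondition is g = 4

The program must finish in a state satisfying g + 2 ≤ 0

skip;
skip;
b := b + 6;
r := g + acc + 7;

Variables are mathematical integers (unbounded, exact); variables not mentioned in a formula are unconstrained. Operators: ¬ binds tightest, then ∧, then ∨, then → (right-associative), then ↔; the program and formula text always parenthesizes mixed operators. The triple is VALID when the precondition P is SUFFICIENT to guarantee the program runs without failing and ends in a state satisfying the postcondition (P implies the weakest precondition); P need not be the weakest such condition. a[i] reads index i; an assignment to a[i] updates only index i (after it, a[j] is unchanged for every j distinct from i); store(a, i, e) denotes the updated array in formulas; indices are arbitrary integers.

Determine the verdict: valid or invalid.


Working backward. After the program, the postcondition g + 2 ≤ 0 must hold; in canonical form it is g ≤ -2.
Before r := g + acc + 7: g ≤ -2
Before b := b + 6: g ≤ -2
Before skip: g ≤ -2
Before skip: g ≤ -2
The weakest precondition is g ≤ -2.
Check whether g = 4 implies it.
Countermodel: at the initial state g = 4, the precondition holds but the weakest precondition fails.
Answer: invalid


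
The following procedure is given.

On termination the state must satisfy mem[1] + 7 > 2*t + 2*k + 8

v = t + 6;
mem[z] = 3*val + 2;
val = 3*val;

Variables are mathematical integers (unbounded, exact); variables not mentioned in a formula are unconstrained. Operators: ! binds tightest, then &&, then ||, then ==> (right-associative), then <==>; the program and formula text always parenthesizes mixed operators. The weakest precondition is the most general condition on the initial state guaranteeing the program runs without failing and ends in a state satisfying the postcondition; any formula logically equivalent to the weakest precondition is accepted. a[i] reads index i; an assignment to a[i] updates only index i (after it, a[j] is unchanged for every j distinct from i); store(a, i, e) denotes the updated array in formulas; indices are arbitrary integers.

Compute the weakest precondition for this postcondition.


Working backward. After the program, the postcondition mem[1] + 7 > 2*t + 2*k + 8 must hold; in canonical form it is mem[1] > 2*k + 2*t + 1.
Before val := 3*val: mem[1] > 2*k + 2*t + 1
Before mem[z] := 3*val + 2: store(mem, z, 3*val + 2)[1] > 2*k + 2*t + 1
Before v := t + 6: store(mem, z, 3*val + 2)[1] > 2*k + 2*t + 1
Answer: WP = store(mem, z, 3*val + 2)[1] > 2*k + 2*t + 1


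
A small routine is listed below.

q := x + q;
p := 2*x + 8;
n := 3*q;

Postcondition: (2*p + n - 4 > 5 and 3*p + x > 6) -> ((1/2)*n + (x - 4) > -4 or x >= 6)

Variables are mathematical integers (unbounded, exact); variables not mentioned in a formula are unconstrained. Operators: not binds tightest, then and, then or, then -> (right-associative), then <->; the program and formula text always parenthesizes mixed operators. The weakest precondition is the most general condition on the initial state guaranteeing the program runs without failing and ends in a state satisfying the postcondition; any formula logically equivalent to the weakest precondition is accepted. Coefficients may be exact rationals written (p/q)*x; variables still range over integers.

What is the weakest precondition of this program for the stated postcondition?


Working backward. After the program, the postcondition (2*p + n - 4 > 5 and 3*p + x > 6) -> ((1/2)*n + (x - 4) > -4 or x >= 6) must hold; in canonical form it is (n + 2*p > 9 and 3*p + x > 6) -> ((1/2)*n + x > 0 or x >= 6).
Before n := 3*q: (2*p + 3*q > 9 and 3*p + x > 6) -> ((3/2)*q + x > 0 or x >= 6)
Before p := 2*x + 8: (3*q + 4*x > -7 and 7*x > -18) -> ((3/2)*q + x > 0 or x >= 6)
Before q := x + q: (3*q + 7*x > -7 and 7*x > -18) -> ((3/2)*q + (5/2)*x > 0 or x >= 6)
Answer: WP = (3*q + 7*x > -7 and 7*x > -18) -> ((3/2)*q + (5/2)*x > 0 or x >= 6)


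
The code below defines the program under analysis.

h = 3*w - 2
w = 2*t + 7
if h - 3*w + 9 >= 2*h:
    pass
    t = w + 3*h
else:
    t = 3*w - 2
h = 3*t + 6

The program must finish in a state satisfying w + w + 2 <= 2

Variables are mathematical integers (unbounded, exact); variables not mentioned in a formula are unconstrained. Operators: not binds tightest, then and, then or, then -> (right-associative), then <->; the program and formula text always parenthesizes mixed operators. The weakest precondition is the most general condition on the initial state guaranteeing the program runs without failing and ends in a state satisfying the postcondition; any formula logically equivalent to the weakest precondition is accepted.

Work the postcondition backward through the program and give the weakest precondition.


Working backward. After the program, the postcondition w + w + 2 <= 2 must hold; in canonical form it is 2*w <= 0.
Before h := 3*t + 6: 2*w <= 0
Then branch requires 2*w <= 0; else branch requires 2*w <= 0.
Before the if: (h + 3*w <= 9 -> 2*w <= 0) and ((not (h + 3*w <= 9)) -> 2*w <= 0)
Before w := 2*t + 7: (h + 6*t <= -12 -> 4*t <= -14) and ((not (h + 6*t <= -12)) -> 4*t <= -14)
Before h := 3*w - 2: (6*t + 3*w <= -10 -> 4*t <= -14) and ((not (6*t + 3*w <= -10)) -> 4*t <= -14)
Answer: WP = (6*t + 3*w <= -10 -> 4*t <= -14) and ((not (6*t + 3*w <= -10)) -> 4*t <= -14)


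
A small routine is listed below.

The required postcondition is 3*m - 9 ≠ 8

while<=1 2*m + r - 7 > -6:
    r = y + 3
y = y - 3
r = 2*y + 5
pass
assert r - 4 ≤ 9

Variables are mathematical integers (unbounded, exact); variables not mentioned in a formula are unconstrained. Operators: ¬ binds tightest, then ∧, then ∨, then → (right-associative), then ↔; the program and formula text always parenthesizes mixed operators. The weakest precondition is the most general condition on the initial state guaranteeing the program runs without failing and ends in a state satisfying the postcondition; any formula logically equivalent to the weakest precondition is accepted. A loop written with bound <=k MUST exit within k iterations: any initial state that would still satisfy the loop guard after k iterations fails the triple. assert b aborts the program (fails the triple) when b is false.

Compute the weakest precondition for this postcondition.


Working backward. After the program, the postcondition 3*m - 9 ≠ 8 must hold; in canonical form it is 3*m ≠ 17.
Before assert r - 4 ≤ 9: r ≤ 13 ∧ 3*m ≠ 17
Before skip: r ≤ 13 ∧ 3*m ≠ 17
Before r := 2*y + 5: 2*y ≤ 8 ∧ 3*m ≠ 17
Before y := y - 3: 2*y ≤ 14 ∧ 3*m ≠ 17
Before the loop (bound <=1), unroll the exhaustion recursion (WP_0 = exit-now case; WP_j = one more guarded iteration, up to j = 1):
  WP_0: (¬(2*m + r > 1)) ∧ 2*y ≤ 14 ∧ 3*m ≠ 17
  WP_1: (2*m + r > 1 → ((¬(2*m + y > -2)) ∧ 2*y ≤ 14 ∧ 3*m ≠ 17)) ∧ ((¬(2*m + r > 1)) → (2*y ≤ 14 ∧ 3*m ≠ 17))
So before the loop: (2*m + r > 1 → ((¬(2*m + y > -2)) ∧ 2*y ≤ 14 ∧ 3*m ≠ 17)) ∧ ((¬(2*m + r > 1)) → (2*y ≤ 14 ∧ 3*m ≠ 17))
Answer: WP = (2*m + r > 1 → ((¬(2*m + y > -2)) ∧ 2*y ≤ 14 ∧ 3*m ≠ 17)) ∧ ((¬(2*m + r > 1)) → (2*y ≤ 14 ∧ 3*m ≠ 17))


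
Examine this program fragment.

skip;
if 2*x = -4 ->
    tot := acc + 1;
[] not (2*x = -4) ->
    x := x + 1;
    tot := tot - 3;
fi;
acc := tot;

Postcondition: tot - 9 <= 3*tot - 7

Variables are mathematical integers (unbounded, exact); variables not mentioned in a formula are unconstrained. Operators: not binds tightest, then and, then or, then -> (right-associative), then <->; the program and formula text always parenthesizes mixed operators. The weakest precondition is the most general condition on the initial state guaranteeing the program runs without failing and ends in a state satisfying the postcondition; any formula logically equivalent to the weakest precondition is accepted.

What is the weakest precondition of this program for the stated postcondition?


Working backward. After the program, the postcondition tot - 9 <= 3*tot - 7 must hold; in canonical form it is 2*tot >= -2.
Before acc := tot: 2*tot >= -2
Then branch requires 2*acc >= -4; else branch requires 2*tot >= 4.
Before the if: (2*x = -4 -> 2*acc >= -4) and ((not (2*x = -4)) -> 2*tot >= 4)
Before skip: (2*x = -4 -> 2*acc >= -4) and ((not (2*x = -4)) -> 2*tot >= 4)
Answer: WP = (2*x = -4 -> 2*acc >= -4) and ((not (2*x = -4)) -> 2*tot >= 4)


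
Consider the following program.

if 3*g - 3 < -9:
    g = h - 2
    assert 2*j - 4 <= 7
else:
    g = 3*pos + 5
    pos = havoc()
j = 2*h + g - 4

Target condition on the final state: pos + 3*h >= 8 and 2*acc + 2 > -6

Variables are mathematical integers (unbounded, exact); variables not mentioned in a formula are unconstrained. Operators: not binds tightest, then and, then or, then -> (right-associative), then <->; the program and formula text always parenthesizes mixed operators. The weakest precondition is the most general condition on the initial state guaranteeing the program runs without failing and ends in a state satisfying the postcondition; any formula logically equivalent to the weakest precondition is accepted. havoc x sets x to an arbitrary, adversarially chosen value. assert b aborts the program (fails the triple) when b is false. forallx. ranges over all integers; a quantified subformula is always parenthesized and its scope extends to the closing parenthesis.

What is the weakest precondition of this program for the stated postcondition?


Working backward. After the program, the postcondition pos + 3*h >= 8 and 2*acc + 2 > -6 must hold; in canonical form it is 3*h + pos >= 8 and 2*acc > -8.
Before j := 2*h + g - 4: 3*h + pos >= 8 and 2*acc > -8
Then branch requires 2*j <= 11 and 3*h + pos >= 8 and 2*acc > -8; else branch requires forall pos_1. (3*h + pos_1 >= 8 and 2*acc > -8).
Before the if: (3*g < -6 -> (2*j <= 11 and 3*h + pos >= 8 and 2*acc > -8)) and ((not (3*g < -6)) -> (forall pos_1. (3*h + pos_1 >= 8 and 2*acc > -8)))
Answer: WP = (3*g < -6 -> (2*j <= 11 and 3*h + pos >= 8 and 2*acc > -8)) and ((not (3*g < -6)) -> (forall pos_1. (3*h + pos_1 >= 8 and 2*acc > -8)))


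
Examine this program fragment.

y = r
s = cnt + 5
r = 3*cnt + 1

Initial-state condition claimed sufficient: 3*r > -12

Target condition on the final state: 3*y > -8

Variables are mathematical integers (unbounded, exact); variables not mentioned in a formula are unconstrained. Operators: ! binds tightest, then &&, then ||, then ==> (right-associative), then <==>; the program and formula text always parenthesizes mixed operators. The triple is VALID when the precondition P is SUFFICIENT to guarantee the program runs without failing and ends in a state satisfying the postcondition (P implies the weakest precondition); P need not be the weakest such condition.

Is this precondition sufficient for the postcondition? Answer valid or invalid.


Working backward. After the program, 3*y > -8 must hold.
Before r := 3*cnt + 1: 3*y > -8
Before s := cnt + 5: 3*y > -8
Before y := r: 3*r > -8
The weakest precondition is 3*r > -8.
Check whether 3*r > -12 implies it.
Countermodel: at the initial state r = -3, the precondition holds but the weakest precondition fails.
Answer: invalid


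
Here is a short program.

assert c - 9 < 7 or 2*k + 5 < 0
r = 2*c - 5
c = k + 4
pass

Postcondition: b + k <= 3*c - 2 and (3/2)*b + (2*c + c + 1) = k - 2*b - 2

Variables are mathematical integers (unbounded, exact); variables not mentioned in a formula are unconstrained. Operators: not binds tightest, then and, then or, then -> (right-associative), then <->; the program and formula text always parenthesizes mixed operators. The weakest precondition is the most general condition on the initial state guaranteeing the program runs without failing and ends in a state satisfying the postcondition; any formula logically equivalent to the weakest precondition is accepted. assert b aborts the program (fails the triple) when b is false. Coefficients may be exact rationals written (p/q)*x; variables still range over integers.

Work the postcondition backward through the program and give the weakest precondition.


Working backward. After the program, the postcondition b + k <= 3*c - 2 and (3/2)*b + (2*c + c + 1) = k - 2*b - 2 must hold; in canonical form it is b + k <= 3*c - 2 and (7/2)*b + 3*c = k - 3.
Before skip: b + k <= 3*c - 2 and (7/2)*b + 3*c = k - 3
Before c := k + 4: b <= 2*k + 10 and (7/2)*b + 2*k = -15
Before r := 2*c - 5: b <= 2*k + 10 and (7/2)*b + 2*k = -15
Before assert c - 9 < 7 or 2*k + 5 < 0: (c < 16 or 2*k < -5) and b <= 2*k + 10 and (7/2)*b + 2*k = -15
Answer: WP = (c < 16 or 2*k < -5) and b <= 2*k + 10 and (7/2)*b + 2*k = -15


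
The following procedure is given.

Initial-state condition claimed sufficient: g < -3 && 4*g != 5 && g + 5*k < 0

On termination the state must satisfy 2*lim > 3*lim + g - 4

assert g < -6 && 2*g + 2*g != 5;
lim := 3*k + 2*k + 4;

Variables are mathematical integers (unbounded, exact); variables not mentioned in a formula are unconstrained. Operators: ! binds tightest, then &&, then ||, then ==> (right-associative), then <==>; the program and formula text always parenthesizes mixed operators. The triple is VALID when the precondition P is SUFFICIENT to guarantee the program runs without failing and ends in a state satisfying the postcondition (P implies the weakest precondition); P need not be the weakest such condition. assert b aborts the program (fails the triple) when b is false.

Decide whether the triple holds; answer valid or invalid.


Working backward. After the program, the postcondition 2*lim > 3*lim + g - 4 must hold; in canonical form it is g + lim < 4.
Before lim := 3*k + 2*k + 4: g + 5*k < 0
Before assert g < -6 && 2*g + 2*g != 5: g < -6 && 4*g != 5 && g + 5*k < 0
The weakest precondition is g < -6 && 4*g != 5 && g + 5*k < 0.
Check whether g < -3 && 4*g != 5 && g + 5*k < 0 implies it.
Countermodel: at the initial state g = -4, k = 0, the precondition holds but the weakest precondition fails.
Answer: invalid


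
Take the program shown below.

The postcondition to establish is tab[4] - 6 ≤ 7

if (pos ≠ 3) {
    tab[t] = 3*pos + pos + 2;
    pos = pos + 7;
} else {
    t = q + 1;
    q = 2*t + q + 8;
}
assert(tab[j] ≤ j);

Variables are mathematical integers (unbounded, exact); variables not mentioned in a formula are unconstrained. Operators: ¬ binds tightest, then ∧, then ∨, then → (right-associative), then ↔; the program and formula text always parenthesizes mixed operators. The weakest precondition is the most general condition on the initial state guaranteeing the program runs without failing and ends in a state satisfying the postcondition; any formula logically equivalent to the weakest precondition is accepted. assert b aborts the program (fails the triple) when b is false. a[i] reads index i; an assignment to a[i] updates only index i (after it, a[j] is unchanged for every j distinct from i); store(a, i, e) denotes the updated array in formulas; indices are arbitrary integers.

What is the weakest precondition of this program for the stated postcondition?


Working backward. After the program, the postcondition tab[4] - 6 ≤ 7 must hold; in canonical form it is tab[4] ≤ 13.
Before assert tab[j] ≤ j: tab[j] ≤ j ∧ tab[4] ≤ 13
Then branch requires store(tab, t, 4*pos + 2)[j] ≤ j ∧ store(tab, t, 4*pos + 2)[4] ≤ 13; else branch requires tab[j] ≤ j ∧ tab[4] ≤ 13.
Before the if: (pos ≠ 3 → (store(tab, t, 4*pos + 2)[j] ≤ j ∧ store(tab, t, 4*pos + 2)[4] ≤ 13)) ∧ ((¬(pos ≠ 3)) → (tab[j] ≤ j ∧ tab[4] ≤ 13))
Answer: WP = (pos ≠ 3 → (store(tab, t, 4*pos + 2)[j] ≤ j ∧ store(tab, t, 4*pos + 2)[4] ≤ 13)) ∧ ((¬(pos ≠ 3)) → (tab[j] ≤ j ∧ tab[4] ≤ 13))
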